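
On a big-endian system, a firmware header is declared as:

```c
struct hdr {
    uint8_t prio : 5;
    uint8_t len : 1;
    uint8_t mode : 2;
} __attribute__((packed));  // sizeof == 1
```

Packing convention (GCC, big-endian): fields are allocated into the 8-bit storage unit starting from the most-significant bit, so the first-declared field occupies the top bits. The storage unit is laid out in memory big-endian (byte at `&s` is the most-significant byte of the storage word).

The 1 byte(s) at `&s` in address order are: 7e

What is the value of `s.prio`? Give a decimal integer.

[0]=0x7e (big-endian) → word 0x7e
prio:5 @ bit 3 → (0x7e>>3)&0x1f = 0xf  ←
len:1 @ bit 2 → (0x7e>>2)&0x1 = 0x1
mode:2 @ bit 0 → (0x7e>>0)&0x3 = 0x2

15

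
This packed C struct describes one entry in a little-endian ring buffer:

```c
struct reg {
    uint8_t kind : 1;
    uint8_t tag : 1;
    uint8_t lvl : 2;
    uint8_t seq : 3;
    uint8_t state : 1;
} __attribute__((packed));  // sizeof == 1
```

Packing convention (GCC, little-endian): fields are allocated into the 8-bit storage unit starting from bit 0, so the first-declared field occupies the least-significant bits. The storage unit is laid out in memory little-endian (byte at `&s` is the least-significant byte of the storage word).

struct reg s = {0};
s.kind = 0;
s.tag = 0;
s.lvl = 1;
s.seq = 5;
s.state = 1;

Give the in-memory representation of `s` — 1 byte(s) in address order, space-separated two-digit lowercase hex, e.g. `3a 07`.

d4

[0+:1] kind=0 & 0x1 = 0x0; word=0x00
[1+:1] tag=0 & 0x1 = 0x0; word=0x00
[2+:2] lvl=1 & 0x3 = 0x1; word=0x04
[4+:3] seq=5 & 0x7 = 0x5; word=0x54
[7+:1] state=1 & 0x1 = 0x1; word=0xd4
word = 0xd4 → little-endian bytes:
  [0]=0xd4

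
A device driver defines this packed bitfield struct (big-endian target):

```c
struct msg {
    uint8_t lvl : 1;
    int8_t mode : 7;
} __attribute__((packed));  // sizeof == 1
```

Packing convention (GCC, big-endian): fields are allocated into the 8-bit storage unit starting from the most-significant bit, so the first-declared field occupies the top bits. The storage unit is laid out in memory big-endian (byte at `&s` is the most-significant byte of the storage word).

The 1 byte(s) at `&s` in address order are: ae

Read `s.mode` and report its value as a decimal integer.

46

[0]=0xae (big-endian) → word 0xae
lvl:1 @ bit 7 → (0xae>>7)&0x1 = 0x1
mode:7 @ bit 0 → (0xae>>0)&0x7f = 0x2e  ←
mode signed 7b, MSB=0: value = 46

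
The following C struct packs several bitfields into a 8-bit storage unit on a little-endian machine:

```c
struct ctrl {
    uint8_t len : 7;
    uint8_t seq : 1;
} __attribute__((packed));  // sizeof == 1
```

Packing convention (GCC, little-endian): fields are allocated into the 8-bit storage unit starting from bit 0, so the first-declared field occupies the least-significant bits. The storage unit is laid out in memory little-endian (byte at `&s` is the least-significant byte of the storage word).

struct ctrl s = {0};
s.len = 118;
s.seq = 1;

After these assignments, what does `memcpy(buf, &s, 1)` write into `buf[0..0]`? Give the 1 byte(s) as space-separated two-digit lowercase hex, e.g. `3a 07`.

f6

len (7b) val=118 bits=0x76 at bit 0: 0x76
seq (1b) val=1 bits=0x1 at bit 7: 0xf6
word = 0xf6 → little-endian bytes:
  [0]=0xf6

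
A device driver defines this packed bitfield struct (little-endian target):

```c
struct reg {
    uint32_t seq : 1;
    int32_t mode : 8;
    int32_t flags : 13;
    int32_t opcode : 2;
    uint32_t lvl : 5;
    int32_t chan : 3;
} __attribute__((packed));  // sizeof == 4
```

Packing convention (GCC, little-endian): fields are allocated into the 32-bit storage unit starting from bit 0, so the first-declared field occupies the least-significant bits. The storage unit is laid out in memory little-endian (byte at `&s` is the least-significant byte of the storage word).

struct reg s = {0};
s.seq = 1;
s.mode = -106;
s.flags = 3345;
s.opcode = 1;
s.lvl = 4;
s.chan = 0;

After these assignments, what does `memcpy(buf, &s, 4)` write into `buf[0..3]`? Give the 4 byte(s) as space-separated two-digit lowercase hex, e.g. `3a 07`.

[0+:1] seq=1 & 0x1 = 0x1; word=0x00000001
[1+:8] mode=-106 & 0xff = 0x96; word=0x0000012d
[9+:13] flags=3345 & 0x1fff = 0xd11; word=0x001a232d
[22+:2] opcode=1 & 0x3 = 0x1; word=0x005a232d
[24+:5] lvl=4 & 0x1f = 0x4; word=0x045a232d
[29+:3] chan=0 & 0x7 = 0x0; word=0x045a232d
word = 0x045a232d → little-endian bytes:
  [0]=0x2d  [1]=0x23  [2]=0x5a  [3]=0x04

2d 23 5a 04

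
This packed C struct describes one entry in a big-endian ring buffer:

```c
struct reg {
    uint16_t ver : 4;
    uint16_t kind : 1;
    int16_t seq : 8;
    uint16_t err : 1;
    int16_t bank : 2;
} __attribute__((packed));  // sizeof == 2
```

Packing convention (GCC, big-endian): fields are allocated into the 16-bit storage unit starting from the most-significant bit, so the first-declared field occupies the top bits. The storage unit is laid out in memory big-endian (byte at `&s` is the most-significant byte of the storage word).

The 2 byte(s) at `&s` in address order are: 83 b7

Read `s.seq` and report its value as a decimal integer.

118

[0]=0x83 [1]=0xb7 (big-endian) → word 0x83b7
ver:4 @ bit 12 → (0x83b7>>12)&0xf = 0x8
kind:1 @ bit 11 → (0x83b7>>11)&0x1 = 0x0
seq:8 @ bit 3 → (0x83b7>>3)&0xff = 0x76  ←
err:1 @ bit 2 → (0x83b7>>2)&0x1 = 0x1
bank:2 @ bit 0 → (0x83b7>>0)&0x3 = 0x3
seq signed 8b, MSB=0: value = 118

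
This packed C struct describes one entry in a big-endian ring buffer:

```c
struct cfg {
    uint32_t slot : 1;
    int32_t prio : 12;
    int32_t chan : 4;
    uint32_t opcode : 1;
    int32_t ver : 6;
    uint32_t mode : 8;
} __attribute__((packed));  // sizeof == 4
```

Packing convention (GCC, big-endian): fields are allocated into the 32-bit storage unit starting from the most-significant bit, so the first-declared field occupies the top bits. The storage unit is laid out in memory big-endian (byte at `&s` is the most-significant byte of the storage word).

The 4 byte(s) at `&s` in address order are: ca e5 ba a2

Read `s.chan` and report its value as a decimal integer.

[0]=0xca [1]=0xe5 [2]=0xba [3]=0xa2 (big-endian) → word 0xcae5baa2
slot:1 @ bit 31 → (0xcae5baa2>>31)&0x1 = 0x1
prio:12 @ bit 19 → (0xcae5baa2>>19)&0xfff = 0x95c
chan:4 @ bit 15 → (0xcae5baa2>>15)&0xf = 0xb  ←
opcode:1 @ bit 14 → (0xcae5baa2>>14)&0x1 = 0x0
ver:6 @ bit 8 → (0xcae5baa2>>8)&0x3f = 0x3a
mode:8 @ bit 0 → (0xcae5baa2>>0)&0xff = 0xa2
chan signed 4b, MSB=1: 11 - 16 = -5

-5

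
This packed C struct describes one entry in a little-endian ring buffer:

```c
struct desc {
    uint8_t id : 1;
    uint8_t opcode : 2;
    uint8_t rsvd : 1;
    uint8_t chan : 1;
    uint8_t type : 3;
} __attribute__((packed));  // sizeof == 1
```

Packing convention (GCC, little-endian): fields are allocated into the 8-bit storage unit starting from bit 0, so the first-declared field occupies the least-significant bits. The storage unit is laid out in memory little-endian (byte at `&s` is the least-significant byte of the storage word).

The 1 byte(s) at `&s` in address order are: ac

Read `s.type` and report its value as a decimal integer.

5

[0]=0xac (little-endian) → word 0xac
id [0+:1] = (word>>0) & 0x1 = 0
opcode [1+:2] = (word>>1) & 0x3 = 2
rsvd [3+:1] = (word>>3) & 0x1 = 1
chan [4+:1] = (word>>4) & 0x1 = 0
type [5+:3] = (word>>5) & 0x7 = 5  ←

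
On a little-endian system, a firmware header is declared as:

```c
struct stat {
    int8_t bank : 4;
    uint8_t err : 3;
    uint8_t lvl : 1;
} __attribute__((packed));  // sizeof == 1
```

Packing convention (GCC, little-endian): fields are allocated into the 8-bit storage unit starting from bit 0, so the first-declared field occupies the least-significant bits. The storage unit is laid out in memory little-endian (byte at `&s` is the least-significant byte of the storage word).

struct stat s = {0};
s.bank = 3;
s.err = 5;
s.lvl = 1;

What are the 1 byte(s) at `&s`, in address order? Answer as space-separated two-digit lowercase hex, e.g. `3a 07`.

d3

bank (4b) val=3 bits=0x3 at bit 0: 0x03
err (3b) val=5 bits=0x5 at bit 4: 0x53
lvl (1b) val=1 bits=0x1 at bit 7: 0xd3
word = 0xd3 → little-endian bytes:
  [0]=0xd3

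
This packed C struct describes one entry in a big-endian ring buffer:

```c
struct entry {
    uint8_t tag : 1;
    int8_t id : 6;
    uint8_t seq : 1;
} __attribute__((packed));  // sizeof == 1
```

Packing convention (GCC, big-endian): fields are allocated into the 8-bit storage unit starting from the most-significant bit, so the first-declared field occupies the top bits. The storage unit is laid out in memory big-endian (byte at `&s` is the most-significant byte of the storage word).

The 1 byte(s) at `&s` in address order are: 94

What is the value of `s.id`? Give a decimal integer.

10

[0]=0x94 (big-endian) → word 0x94
tag:1 @ bit 7 → (0x94>>7)&0x1 = 0x1
id:6 @ bit 1 → (0x94>>1)&0x3f = 0xa  ←
seq:1 @ bit 0 → (0x94>>0)&0x1 = 0x0
id signed 6b, MSB=0: value = 10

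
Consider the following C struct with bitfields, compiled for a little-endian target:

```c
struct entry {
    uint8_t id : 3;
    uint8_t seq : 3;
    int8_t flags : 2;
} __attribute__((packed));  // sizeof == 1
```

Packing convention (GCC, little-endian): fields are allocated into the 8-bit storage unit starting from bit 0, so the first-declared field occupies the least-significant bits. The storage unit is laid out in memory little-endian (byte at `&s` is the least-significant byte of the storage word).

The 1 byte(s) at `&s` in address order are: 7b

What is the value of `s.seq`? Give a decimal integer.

[0]=0x7b (little-endian) → word 0x7b
id:3 @ bit 0 → (0x7b>>0)&0x7 = 0x3
seq:3 @ bit 3 → (0x7b>>3)&0x7 = 0x7  ←
flags:2 @ bit 6 → (0x7b>>6)&0x3 = 0x1

7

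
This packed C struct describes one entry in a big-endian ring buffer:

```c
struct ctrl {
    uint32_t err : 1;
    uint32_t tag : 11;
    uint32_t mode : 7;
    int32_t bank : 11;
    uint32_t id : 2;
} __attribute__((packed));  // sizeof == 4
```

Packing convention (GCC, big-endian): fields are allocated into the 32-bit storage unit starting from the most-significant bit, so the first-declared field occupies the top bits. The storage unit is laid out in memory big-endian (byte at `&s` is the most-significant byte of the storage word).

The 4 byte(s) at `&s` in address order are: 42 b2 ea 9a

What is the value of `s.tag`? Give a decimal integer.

[0]=0x42 [1]=0xb2 [2]=0xea [3]=0x9a (big-endian) → word 0x42b2ea9a
err [31+:1] = (word>>31) & 0x1 = 0
tag [20+:11] = (word>>20) & 0x7ff = 1067  ←
mode [13+:7] = (word>>13) & 0x7f = 23
bank [2+:11] = (word>>2) & 0x7ff = 678
id [0+:2] = (word>>0) & 0x3 = 2

1067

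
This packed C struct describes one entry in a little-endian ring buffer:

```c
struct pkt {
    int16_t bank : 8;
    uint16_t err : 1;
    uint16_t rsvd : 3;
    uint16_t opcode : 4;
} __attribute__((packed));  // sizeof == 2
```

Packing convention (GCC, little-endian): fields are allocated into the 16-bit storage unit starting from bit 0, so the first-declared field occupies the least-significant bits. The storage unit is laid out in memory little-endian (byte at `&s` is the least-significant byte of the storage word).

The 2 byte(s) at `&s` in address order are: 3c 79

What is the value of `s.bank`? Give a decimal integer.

[0]=0x3c [1]=0x79 (little-endian) → word 0x793c
bank [0+:8] = (word>>0) & 0xff = 60  ←
err [8+:1] = (word>>8) & 0x1 = 1
rsvd [9+:3] = (word>>9) & 0x7 = 4
opcode [12+:4] = (word>>12) & 0xf = 7
bank signed 8b, MSB=0: value = 60

60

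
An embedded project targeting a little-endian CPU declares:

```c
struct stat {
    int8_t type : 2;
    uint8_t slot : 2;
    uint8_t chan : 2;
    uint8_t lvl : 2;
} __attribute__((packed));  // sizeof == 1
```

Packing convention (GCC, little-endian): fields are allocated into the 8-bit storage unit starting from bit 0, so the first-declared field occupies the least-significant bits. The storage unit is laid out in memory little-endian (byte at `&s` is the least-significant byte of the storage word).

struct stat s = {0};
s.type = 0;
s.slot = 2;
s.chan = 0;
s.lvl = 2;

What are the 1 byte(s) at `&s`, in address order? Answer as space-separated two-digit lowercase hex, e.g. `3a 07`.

88

type (2b) val=0 bits=0x0 at bit 0: 0x00
slot (2b) val=2 bits=0x2 at bit 2: 0x08
chan (2b) val=0 bits=0x0 at bit 4: 0x08
lvl (2b) val=2 bits=0x2 at bit 6: 0x88
word = 0x88 → little-endian bytes:
  [0]=0x88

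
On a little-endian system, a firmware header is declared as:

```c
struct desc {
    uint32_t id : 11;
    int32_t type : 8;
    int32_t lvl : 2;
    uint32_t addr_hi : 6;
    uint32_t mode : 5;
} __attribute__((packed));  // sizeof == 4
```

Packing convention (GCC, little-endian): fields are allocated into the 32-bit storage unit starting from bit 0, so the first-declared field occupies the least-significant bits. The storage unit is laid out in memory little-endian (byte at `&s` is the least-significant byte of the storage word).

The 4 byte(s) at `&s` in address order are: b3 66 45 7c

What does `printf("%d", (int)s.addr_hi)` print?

[0]=0xb3 [1]=0x66 [2]=0x45 [3]=0x7c (little-endian) → word 0x7c4566b3
id:11 @ bit 0 → (0x7c4566b3>>0)&0x7ff = 0x6b3
type:8 @ bit 11 → (0x7c4566b3>>11)&0xff = 0xac
lvl:2 @ bit 19 → (0x7c4566b3>>19)&0x3 = 0x0
addr_hi:6 @ bit 21 → (0x7c4566b3>>21)&0x3f = 0x22  ←
mode:5 @ bit 27 → (0x7c4566b3>>27)&0x1f = 0xf

34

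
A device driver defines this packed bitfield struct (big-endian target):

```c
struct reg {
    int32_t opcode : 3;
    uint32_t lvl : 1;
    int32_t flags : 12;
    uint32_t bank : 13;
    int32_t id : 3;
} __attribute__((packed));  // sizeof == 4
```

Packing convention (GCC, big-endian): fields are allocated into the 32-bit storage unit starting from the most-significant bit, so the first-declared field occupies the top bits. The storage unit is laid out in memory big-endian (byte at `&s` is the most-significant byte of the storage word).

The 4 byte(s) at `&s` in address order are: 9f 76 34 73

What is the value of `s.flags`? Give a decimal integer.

-138

[0]=0x9f [1]=0x76 [2]=0x34 [3]=0x73 (big-endian) → word 0x9f763473
opcode:3 @ bit 29 → (0x9f763473>>29)&0x7 = 0x4
lvl:1 @ bit 28 → (0x9f763473>>28)&0x1 = 0x1
flags:12 @ bit 16 → (0x9f763473>>16)&0xfff = 0xf76  ←
bank:13 @ bit 3 → (0x9f763473>>3)&0x1fff = 0x68e
id:3 @ bit 0 → (0x9f763473>>0)&0x7 = 0x3
flags signed 12b, MSB=1: 3958 - 4096 = -138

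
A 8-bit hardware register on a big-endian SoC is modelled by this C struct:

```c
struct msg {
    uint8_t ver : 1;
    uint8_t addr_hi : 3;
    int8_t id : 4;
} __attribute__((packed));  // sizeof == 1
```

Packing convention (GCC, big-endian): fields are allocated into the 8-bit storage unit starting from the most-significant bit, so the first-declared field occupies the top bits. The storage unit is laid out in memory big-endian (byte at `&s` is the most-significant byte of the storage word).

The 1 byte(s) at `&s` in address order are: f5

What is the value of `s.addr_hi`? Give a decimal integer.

[0]=0xf5 (big-endian) → word 0xf5
ver:1 @ bit 7 → (0xf5>>7)&0x1 = 0x1
addr_hi:3 @ bit 4 → (0xf5>>4)&0x7 = 0x7  ←
id:4 @ bit 0 → (0xf5>>0)&0xf = 0x5

7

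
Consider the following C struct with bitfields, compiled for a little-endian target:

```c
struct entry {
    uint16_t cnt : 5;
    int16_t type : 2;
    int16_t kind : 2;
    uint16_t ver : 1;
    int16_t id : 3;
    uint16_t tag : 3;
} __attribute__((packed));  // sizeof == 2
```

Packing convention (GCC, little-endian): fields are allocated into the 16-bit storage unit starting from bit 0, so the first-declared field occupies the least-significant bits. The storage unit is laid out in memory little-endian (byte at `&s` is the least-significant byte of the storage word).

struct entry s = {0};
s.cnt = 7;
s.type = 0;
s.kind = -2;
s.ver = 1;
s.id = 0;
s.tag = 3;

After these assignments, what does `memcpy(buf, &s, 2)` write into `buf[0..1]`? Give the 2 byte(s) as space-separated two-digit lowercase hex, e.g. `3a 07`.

07 63

cnt (5b) val=7 bits=0x7 at bit 0: 0x0007
type (2b) val=0 bits=0x0 at bit 5: 0x0007
kind (2b) val=-2 bits=0x2 at bit 7: 0x0107
ver (1b) val=1 bits=0x1 at bit 9: 0x0307
id (3b) val=0 bits=0x0 at bit 10: 0x0307
tag (3b) val=3 bits=0x3 at bit 13: 0x6307
word = 0x6307 → little-endian bytes:
  [0]=0x07  [1]=0x63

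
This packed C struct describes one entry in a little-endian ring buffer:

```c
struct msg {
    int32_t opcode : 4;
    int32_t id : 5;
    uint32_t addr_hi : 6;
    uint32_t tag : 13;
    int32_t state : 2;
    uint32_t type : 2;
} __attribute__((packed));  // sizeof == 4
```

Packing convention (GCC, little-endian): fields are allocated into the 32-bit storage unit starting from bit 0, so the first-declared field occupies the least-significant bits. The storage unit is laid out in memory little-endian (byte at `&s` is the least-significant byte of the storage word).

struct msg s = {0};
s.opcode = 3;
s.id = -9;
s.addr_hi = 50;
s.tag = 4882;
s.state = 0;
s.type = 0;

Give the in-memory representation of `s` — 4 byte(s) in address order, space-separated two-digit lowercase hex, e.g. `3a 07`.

[0+:4] opcode=3 & 0xf = 0x3; word=0x00000003
[4+:5] id=-9 & 0x1f = 0x17; word=0x00000173
[9+:6] addr_hi=50 & 0x3f = 0x32; word=0x00006573
[15+:13] tag=4882 & 0x1fff = 0x1312; word=0x09896573
[28+:2] state=0 & 0x3 = 0x0; word=0x09896573
[30+:2] type=0 & 0x3 = 0x0; word=0x09896573
word = 0x09896573 → little-endian bytes:
  [0]=0x73  [1]=0x65  [2]=0x89  [3]=0x09

73 65 89 09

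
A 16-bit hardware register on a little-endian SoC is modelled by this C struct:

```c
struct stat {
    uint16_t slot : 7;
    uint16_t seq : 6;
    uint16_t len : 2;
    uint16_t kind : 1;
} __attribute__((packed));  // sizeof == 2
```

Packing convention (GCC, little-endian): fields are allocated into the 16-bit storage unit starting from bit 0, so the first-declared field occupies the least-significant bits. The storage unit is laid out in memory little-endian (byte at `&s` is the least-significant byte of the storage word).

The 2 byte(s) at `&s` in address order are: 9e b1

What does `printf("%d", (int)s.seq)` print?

[0]=0x9e [1]=0xb1 (little-endian) → word 0xb19e
slot:7 @ bit 0 → (0xb19e>>0)&0x7f = 0x1e
seq:6 @ bit 7 → (0xb19e>>7)&0x3f = 0x23  ←
len:2 @ bit 13 → (0xb19e>>13)&0x3 = 0x1
kind:1 @ bit 15 → (0xb19e>>15)&0x1 = 0x1

35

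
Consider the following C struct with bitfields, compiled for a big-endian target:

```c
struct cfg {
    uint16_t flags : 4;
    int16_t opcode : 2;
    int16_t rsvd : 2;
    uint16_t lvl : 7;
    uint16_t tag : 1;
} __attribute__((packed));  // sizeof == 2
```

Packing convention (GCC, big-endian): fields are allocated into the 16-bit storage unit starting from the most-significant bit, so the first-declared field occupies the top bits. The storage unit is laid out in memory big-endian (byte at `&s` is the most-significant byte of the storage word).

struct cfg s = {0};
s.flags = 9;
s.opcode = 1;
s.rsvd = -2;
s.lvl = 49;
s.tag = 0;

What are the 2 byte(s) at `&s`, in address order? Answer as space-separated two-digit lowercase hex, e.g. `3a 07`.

96 62

[12+:4] flags=9 & 0xf = 0x9; word=0x9000
[10+:2] opcode=1 & 0x3 = 0x1; word=0x9400
[8+:2] rsvd=-2 & 0x3 = 0x2; word=0x9600
[1+:7] lvl=49 & 0x7f = 0x31; word=0x9662
[0+:1] tag=0 & 0x1 = 0x0; word=0x9662
word = 0x9662 → big-endian bytes:
  [0]=0x96  [1]=0x62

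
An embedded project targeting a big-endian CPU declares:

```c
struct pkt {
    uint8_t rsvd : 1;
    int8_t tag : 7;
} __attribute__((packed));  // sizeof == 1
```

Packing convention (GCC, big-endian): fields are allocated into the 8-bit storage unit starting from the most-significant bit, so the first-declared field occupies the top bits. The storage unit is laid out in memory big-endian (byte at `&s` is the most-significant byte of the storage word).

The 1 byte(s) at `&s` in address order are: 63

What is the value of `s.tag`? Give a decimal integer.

[0]=0x63 (big-endian) → word 0x63
rsvd:1 @ bit 7 → (0x63>>7)&0x1 = 0x0
tag:7 @ bit 0 → (0x63>>0)&0x7f = 0x63  ←
tag signed 7b, MSB=1: 99 - 128 = -29

-29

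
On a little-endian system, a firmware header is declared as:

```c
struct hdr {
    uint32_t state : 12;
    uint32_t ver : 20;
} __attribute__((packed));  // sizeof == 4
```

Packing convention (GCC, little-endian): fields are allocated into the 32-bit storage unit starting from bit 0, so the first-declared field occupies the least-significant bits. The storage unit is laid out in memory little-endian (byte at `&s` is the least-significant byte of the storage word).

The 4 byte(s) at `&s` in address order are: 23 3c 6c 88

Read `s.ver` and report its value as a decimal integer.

[0]=0x23 [1]=0x3c [2]=0x6c [3]=0x88 (little-endian) → word 0x886c3c23
state [0+:12] = (word>>0) & 0xfff = 3107
ver [12+:20] = (word>>12) & 0xfffff = 558787  ←

558787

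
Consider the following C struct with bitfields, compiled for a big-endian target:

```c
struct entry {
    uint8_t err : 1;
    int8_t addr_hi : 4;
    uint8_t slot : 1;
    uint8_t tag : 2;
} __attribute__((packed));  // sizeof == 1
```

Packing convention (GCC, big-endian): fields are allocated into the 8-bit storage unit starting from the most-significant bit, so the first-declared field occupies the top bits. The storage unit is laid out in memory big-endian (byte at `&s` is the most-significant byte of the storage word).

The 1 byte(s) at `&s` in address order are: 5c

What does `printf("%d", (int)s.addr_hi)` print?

-5

[0]=0x5c (big-endian) → word 0x5c
err:1 @ bit 7 → (0x5c>>7)&0x1 = 0x0
addr_hi:4 @ bit 3 → (0x5c>>3)&0xf = 0xb  ←
slot:1 @ bit 2 → (0x5c>>2)&0x1 = 0x1
tag:2 @ bit 0 → (0x5c>>0)&0x3 = 0x0
addr_hi signed 4b, MSB=1: 11 - 16 = -5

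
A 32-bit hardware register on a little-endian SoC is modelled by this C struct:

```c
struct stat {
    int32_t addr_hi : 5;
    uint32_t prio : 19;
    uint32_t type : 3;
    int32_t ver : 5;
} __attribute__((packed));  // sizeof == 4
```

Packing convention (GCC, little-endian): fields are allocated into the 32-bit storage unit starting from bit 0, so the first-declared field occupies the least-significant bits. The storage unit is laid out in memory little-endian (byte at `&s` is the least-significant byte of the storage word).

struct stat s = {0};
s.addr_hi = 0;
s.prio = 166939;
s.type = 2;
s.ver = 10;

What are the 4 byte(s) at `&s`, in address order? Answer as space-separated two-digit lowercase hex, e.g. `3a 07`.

addr_hi (5b) val=0 bits=0x0 at bit 0: 0x00000000
prio (19b) val=166939 bits=0x28c1b at bit 5: 0x00518360
type (3b) val=2 bits=0x2 at bit 24: 0x02518360
ver (5b) val=10 bits=0xa at bit 27: 0x52518360
word = 0x52518360 → little-endian bytes:
  [0]=0x60  [1]=0x83  [2]=0x51  [3]=0x52

60 83 51 52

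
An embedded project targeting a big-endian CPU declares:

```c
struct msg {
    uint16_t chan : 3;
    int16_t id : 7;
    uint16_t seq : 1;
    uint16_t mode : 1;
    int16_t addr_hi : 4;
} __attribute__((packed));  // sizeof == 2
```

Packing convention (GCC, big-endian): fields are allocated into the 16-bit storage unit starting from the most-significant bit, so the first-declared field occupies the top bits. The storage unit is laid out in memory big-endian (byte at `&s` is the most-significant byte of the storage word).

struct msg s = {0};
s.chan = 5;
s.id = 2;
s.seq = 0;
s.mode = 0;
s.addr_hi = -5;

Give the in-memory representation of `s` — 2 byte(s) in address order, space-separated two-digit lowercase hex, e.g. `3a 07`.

a0 8b

chan (3b) val=5 bits=0x5 at bit 13: 0xa000
id (7b) val=2 bits=0x2 at bit 6: 0xa080
seq (1b) val=0 bits=0x0 at bit 5: 0xa080
mode (1b) val=0 bits=0x0 at bit 4: 0xa080
addr_hi (4b) val=-5 bits=0xb at bit 0: 0xa08b
word = 0xa08b → big-endian bytes:
  [0]=0xa0  [1]=0x8b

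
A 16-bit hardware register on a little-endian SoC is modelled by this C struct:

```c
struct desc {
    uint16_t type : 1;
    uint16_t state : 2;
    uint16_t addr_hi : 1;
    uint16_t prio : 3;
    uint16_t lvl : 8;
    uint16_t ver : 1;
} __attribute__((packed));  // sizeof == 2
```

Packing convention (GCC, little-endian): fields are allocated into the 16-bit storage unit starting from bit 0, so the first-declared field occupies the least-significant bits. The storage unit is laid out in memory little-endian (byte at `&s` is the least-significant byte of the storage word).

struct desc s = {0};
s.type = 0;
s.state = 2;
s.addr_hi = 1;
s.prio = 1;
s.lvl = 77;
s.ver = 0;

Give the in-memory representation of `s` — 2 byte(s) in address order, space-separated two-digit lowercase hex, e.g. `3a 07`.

type:1 = 0 → 0x0 << 0 → word 0x0000
state:2 = 2 → 0x2 << 1 → word 0x0004
addr_hi:1 = 1 → 0x1 << 3 → word 0x000c
prio:3 = 1 → 0x1 << 4 → word 0x001c
lvl:8 = 77 → 0x4d << 7 → word 0x269c
ver:1 = 0 → 0x0 << 15 → word 0x269c
word = 0x269c → little-endian bytes:
  [0]=0x9c  [1]=0x26

9c 26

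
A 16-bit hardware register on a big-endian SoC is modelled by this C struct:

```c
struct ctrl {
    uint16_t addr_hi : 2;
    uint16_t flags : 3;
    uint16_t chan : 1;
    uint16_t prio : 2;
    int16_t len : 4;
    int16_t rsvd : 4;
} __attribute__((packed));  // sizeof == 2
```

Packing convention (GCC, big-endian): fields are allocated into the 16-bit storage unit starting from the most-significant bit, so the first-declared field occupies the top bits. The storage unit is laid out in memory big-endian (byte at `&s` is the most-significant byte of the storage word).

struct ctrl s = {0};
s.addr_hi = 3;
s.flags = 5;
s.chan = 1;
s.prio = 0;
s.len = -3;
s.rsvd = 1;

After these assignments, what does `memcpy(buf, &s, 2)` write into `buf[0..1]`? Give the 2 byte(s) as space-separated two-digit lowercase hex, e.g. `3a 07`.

addr_hi:2 = 3 → 0x3 << 14 → word 0xc000
flags:3 = 5 → 0x5 << 11 → word 0xe800
chan:1 = 1 → 0x1 << 10 → word 0xec00
prio:2 = 0 → 0x0 << 8 → word 0xec00
len:4 = -3 → 0xd << 4 → word 0xecd0
rsvd:4 = 1 → 0x1 << 0 → word 0xecd1
word = 0xecd1 → big-endian bytes:
  [0]=0xec  [1]=0xd1

ec d1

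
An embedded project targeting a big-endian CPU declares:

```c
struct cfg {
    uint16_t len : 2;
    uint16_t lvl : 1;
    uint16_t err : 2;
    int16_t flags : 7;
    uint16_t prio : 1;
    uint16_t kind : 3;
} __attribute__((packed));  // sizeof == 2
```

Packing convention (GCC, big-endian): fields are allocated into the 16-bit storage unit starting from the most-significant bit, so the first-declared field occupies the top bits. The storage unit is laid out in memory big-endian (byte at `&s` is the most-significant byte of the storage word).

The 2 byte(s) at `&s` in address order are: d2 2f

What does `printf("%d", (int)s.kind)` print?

[0]=0xd2 [1]=0x2f (big-endian) → word 0xd22f
len:2 @ bit 14 → (0xd22f>>14)&0x3 = 0x3
lvl:1 @ bit 13 → (0xd22f>>13)&0x1 = 0x0
err:2 @ bit 11 → (0xd22f>>11)&0x3 = 0x2
flags:7 @ bit 4 → (0xd22f>>4)&0x7f = 0x22
prio:1 @ bit 3 → (0xd22f>>3)&0x1 = 0x1
kind:3 @ bit 0 → (0xd22f>>0)&0x7 = 0x7  ←

7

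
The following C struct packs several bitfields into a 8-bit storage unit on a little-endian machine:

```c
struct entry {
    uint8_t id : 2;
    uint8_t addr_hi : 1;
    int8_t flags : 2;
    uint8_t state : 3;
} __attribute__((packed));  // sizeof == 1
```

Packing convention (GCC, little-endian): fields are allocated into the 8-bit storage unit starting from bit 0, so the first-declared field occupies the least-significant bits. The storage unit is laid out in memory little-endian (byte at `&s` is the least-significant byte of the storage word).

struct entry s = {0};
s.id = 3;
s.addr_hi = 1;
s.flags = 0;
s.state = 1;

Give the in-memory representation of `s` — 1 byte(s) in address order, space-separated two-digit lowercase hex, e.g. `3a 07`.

[0+:2] id=3 & 0x3 = 0x3; word=0x03
[2+:1] addr_hi=1 & 0x1 = 0x1; word=0x07
[3+:2] flags=0 & 0x3 = 0x0; word=0x07
[5+:3] state=1 & 0x7 = 0x1; word=0x27
word = 0x27 → little-endian bytes:
  [0]=0x27

27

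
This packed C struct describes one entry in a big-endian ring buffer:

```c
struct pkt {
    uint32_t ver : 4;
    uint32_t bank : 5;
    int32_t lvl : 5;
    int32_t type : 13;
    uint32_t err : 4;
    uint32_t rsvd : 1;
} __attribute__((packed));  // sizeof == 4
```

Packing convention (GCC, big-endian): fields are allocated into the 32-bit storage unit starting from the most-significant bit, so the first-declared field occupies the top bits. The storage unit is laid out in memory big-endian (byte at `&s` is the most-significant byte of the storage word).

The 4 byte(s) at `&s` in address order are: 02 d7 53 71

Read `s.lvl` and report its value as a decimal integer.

-11

[0]=0x02 [1]=0xd7 [2]=0x53 [3]=0x71 (big-endian) → word 0x02d75371
ver [28+:4] = (word>>28) & 0xf = 0
bank [23+:5] = (word>>23) & 0x1f = 5
lvl [18+:5] = (word>>18) & 0x1f = 21  ←
type [5+:13] = (word>>5) & 0x1fff = 6811
err [1+:4] = (word>>1) & 0xf = 8
rsvd [0+:1] = (word>>0) & 0x1 = 1
lvl signed 5b, MSB=1: 21 - 32 = -11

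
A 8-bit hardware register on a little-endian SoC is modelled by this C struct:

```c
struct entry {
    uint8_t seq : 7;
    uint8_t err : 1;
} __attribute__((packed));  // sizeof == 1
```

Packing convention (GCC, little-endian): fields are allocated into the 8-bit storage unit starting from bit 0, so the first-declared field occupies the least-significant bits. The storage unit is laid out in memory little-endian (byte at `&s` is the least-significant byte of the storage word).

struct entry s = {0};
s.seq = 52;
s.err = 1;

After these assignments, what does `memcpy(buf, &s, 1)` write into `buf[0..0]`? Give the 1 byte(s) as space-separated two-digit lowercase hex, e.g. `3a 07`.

seq:7 = 52 → 0x34 << 0 → word 0x34
err:1 = 1 → 0x1 << 7 → word 0xb4
word = 0xb4 → little-endian bytes:
  [0]=0xb4

b4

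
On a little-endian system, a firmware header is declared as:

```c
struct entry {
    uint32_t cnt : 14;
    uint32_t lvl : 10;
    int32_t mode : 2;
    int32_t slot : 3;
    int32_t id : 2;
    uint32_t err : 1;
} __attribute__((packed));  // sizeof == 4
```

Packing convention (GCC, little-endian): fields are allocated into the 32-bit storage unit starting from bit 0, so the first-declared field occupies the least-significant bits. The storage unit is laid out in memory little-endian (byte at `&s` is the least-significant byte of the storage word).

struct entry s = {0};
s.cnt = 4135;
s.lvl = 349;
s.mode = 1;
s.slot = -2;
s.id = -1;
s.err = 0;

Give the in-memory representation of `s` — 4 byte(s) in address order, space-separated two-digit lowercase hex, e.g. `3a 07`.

[0+:14] cnt=4135 & 0x3fff = 0x1027; word=0x00001027
[14+:10] lvl=349 & 0x3ff = 0x15d; word=0x00575027
[24+:2] mode=1 & 0x3 = 0x1; word=0x01575027
[26+:3] slot=-2 & 0x7 = 0x6; word=0x19575027
[29+:2] id=-1 & 0x3 = 0x3; word=0x79575027
[31+:1] err=0 & 0x1 = 0x0; word=0x79575027
word = 0x79575027 → little-endian bytes:
  [0]=0x27  [1]=0x50  [2]=0x57  [3]=0x79

27 50 57 79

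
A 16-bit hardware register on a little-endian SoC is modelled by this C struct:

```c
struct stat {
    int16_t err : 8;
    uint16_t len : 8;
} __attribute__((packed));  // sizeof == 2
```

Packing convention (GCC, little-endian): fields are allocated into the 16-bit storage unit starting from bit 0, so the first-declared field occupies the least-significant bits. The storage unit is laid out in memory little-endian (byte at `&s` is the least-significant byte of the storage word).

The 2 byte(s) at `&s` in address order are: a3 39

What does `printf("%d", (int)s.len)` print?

[0]=0xa3 [1]=0x39 (little-endian) → word 0x39a3
err [0+:8] = (word>>0) & 0xff = 163
len [8+:8] = (word>>8) & 0xff = 57  ←

57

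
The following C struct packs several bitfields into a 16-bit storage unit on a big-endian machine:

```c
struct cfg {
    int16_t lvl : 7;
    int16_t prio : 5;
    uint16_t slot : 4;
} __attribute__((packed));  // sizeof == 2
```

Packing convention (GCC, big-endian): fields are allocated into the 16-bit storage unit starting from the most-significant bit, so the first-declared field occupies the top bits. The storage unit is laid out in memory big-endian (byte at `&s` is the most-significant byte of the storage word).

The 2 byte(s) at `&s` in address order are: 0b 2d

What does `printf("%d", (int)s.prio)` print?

[0]=0x0b [1]=0x2d (big-endian) → word 0x0b2d
lvl:7 @ bit 9 → (0x0b2d>>9)&0x7f = 0x5
prio:5 @ bit 4 → (0x0b2d>>4)&0x1f = 0x12  ←
slot:4 @ bit 0 → (0x0b2d>>0)&0xf = 0xd
prio signed 5b, MSB=1: 18 - 32 = -14

-14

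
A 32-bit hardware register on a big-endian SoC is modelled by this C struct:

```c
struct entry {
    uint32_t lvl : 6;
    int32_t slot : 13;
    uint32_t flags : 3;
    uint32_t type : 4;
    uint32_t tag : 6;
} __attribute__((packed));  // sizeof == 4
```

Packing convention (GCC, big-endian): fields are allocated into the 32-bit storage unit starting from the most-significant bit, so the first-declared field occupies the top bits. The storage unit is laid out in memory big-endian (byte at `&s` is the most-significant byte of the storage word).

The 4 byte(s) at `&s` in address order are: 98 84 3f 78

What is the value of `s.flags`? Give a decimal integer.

7

[0]=0x98 [1]=0x84 [2]=0x3f [3]=0x78 (big-endian) → word 0x98843f78
lvl [26+:6] = (word>>26) & 0x3f = 38
slot [13+:13] = (word>>13) & 0x1fff = 1057
flags [10+:3] = (word>>10) & 0x7 = 7  ←
type [6+:4] = (word>>6) & 0xf = 13
tag [0+:6] = (word>>0) & 0x3f = 56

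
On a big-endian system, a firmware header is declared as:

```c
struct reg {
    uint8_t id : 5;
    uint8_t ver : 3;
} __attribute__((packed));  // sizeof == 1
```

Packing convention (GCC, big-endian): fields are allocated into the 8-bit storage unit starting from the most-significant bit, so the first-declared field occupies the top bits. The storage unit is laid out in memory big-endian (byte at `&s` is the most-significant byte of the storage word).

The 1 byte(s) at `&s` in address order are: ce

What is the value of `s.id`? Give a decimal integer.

[0]=0xce (big-endian) → word 0xce
id [3+:5] = (word>>3) & 0x1f = 25  ←
ver [0+:3] = (word>>0) & 0x7 = 6

25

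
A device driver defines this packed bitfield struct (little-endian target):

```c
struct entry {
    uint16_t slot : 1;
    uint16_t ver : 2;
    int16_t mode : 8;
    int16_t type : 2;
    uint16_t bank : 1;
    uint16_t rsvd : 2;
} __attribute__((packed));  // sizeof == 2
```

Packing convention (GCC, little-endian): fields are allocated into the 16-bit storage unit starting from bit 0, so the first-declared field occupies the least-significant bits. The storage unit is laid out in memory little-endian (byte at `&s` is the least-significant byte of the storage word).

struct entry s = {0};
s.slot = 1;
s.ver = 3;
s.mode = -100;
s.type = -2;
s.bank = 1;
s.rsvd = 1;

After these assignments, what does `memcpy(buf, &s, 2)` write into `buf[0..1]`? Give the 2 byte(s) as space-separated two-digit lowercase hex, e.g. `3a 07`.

slot:1 = 1 → 0x1 << 0 → word 0x0001
ver:2 = 3 → 0x3 << 1 → word 0x0007
mode:8 = -100 → 0x9c << 3 → word 0x04e7
type:2 = -2 → 0x2 << 11 → word 0x14e7
bank:1 = 1 → 0x1 << 13 → word 0x34e7
rsvd:2 = 1 → 0x1 << 14 → word 0x74e7
word = 0x74e7 → little-endian bytes:
  [0]=0xe7  [1]=0x74

e7 74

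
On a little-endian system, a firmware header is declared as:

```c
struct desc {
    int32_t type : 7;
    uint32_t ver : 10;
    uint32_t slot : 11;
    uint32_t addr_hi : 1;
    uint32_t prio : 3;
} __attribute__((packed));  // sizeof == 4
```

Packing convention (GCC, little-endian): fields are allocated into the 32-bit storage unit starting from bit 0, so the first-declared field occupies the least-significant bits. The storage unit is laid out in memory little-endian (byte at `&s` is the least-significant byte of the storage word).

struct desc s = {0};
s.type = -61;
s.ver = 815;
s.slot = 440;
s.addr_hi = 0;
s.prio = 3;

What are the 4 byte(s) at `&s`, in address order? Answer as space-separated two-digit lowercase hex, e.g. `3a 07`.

c3 97 71 63

type:7 = -61 → 0x43 << 0 → word 0x00000043
ver:10 = 815 → 0x32f << 7 → word 0x000197c3
slot:11 = 440 → 0x1b8 << 17 → word 0x037197c3
addr_hi:1 = 0 → 0x0 << 28 → word 0x037197c3
prio:3 = 3 → 0x3 << 29 → word 0x637197c3
word = 0x637197c3 → little-endian bytes:
  [0]=0xc3  [1]=0x97  [2]=0x71  [3]=0x63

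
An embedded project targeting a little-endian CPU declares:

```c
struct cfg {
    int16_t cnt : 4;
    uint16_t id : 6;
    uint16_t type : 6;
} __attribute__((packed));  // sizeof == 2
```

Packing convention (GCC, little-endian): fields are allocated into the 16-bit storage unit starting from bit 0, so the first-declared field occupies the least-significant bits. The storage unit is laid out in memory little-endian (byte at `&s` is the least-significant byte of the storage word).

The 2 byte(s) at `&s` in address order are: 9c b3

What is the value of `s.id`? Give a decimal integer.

57

[0]=0x9c [1]=0xb3 (little-endian) → word 0xb39c
cnt [0+:4] = (word>>0) & 0xf = 12
id [4+:6] = (word>>4) & 0x3f = 57  ←
type [10+:6] = (word>>10) & 0x3f = 44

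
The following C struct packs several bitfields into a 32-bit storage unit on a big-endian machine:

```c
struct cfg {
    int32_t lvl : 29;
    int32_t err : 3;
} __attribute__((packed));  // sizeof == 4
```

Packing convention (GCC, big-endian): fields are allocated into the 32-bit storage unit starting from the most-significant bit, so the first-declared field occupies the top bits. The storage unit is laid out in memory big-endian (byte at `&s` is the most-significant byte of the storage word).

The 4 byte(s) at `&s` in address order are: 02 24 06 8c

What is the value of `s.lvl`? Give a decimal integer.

[0]=0x02 [1]=0x24 [2]=0x06 [3]=0x8c (big-endian) → word 0x0224068c
lvl [3+:29] = (word>>3) & 0x1fffffff = 4489425  ←
err [0+:3] = (word>>0) & 0x7 = 4
lvl signed 29b, MSB=0: value = 4489425

4489425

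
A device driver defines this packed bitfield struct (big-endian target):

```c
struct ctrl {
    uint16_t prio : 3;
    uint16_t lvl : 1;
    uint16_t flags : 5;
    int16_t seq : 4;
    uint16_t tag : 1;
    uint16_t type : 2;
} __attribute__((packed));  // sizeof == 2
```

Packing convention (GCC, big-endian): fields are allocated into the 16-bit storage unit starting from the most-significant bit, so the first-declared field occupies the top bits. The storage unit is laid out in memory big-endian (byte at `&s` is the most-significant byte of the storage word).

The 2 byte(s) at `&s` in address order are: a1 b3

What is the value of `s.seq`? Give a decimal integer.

[0]=0xa1 [1]=0xb3 (big-endian) → word 0xa1b3
prio [13+:3] = (word>>13) & 0x7 = 5
lvl [12+:1] = (word>>12) & 0x1 = 0
flags [7+:5] = (word>>7) & 0x1f = 3
seq [3+:4] = (word>>3) & 0xf = 6  ←
tag [2+:1] = (word>>2) & 0x1 = 0
type [0+:2] = (word>>0) & 0x3 = 3
seq signed 4b, MSB=0: value = 6

6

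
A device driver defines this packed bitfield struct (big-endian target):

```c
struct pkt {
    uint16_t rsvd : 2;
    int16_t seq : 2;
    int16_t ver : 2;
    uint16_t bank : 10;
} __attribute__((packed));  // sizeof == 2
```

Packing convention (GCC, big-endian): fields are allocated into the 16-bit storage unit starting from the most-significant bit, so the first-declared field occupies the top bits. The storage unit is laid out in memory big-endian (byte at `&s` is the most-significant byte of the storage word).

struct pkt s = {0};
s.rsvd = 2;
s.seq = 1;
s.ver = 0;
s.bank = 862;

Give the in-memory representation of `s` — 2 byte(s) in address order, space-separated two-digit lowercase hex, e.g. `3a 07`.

93 5e

rsvd:2 = 2 → 0x2 << 14 → word 0x8000
seq:2 = 1 → 0x1 << 12 → word 0x9000
ver:2 = 0 → 0x0 << 10 → word 0x9000
bank:10 = 862 → 0x35e << 0 → word 0x935e
word = 0x935e → big-endian bytes:
  [0]=0x93  [1]=0x5e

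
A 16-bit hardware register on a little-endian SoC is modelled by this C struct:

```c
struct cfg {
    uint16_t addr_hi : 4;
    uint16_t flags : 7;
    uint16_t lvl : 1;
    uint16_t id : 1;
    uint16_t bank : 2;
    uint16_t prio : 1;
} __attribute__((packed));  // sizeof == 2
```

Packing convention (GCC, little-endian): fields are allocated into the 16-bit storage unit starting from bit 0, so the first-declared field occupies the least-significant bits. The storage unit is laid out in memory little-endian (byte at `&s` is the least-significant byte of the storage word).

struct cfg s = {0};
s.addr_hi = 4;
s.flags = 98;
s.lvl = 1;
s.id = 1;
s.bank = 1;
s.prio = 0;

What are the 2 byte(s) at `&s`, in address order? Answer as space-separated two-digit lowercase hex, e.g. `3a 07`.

24 3e

[0+:4] addr_hi=4 & 0xf = 0x4; word=0x0004
[4+:7] flags=98 & 0x7f = 0x62; word=0x0624
[11+:1] lvl=1 & 0x1 = 0x1; word=0x0e24
[12+:1] id=1 & 0x1 = 0x1; word=0x1e24
[13+:2] bank=1 & 0x3 = 0x1; word=0x3e24
[15+:1] prio=0 & 0x1 = 0x0; word=0x3e24
word = 0x3e24 → little-endian bytes:
  [0]=0x24  [1]=0x3e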